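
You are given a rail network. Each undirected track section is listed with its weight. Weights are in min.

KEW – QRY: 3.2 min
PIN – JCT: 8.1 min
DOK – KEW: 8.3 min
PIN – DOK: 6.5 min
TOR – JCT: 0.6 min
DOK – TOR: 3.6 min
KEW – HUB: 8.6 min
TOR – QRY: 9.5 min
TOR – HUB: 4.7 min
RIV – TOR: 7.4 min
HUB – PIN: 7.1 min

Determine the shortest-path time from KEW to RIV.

19.3 min

Shortest distances from KEW:
KEW: 0
QRY: 3.2  (via KEW)
DOK: 8.3  (via KEW)
HUB: 8.6  (via KEW)
TOR: 11.9  (via DOK)
JCT: 12.5  (via TOR)
PIN: 14.8  (via DOK)
RIV: 19.3  (via TOR)
Shortest route: KEW → DOK → TOR → RIV = 19.3 min.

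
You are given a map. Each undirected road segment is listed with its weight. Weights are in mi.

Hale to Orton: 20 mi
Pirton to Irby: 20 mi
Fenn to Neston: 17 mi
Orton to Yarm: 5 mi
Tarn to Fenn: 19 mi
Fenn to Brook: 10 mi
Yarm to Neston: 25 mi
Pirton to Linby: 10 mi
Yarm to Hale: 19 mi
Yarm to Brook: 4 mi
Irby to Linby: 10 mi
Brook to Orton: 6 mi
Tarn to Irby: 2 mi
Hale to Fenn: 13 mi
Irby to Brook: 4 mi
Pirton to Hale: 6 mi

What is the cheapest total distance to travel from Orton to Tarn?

12 mi

Shortest distances from Orton:
Orton: 0
Yarm: 5  (via Orton)
Brook: 6  (via Orton)
Irby: 10  (via Brook)
Tarn: 12  (via Irby)
Shortest route: Orton–Brook–Irby–Tarn = 12 mi.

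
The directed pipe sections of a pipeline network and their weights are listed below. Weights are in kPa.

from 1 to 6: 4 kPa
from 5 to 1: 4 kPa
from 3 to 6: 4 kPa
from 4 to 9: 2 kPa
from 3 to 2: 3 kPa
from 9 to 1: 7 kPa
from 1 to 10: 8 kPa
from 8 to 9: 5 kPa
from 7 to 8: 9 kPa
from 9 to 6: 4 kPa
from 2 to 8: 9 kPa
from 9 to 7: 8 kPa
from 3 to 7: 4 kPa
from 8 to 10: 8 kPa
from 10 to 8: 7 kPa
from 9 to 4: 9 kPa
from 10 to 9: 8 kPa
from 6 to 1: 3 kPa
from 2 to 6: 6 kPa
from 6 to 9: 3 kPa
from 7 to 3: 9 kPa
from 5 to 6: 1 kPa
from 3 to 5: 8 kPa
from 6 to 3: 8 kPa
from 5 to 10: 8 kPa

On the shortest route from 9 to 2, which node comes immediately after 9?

6

Enumerating some paths:
9–7–3–2: 8+9+3 = 20
9–6–3–2: 4+8+3 = 15
Cheapest is 9–6–3–2 at 15 kPa.
So from 9 the first move is to 6.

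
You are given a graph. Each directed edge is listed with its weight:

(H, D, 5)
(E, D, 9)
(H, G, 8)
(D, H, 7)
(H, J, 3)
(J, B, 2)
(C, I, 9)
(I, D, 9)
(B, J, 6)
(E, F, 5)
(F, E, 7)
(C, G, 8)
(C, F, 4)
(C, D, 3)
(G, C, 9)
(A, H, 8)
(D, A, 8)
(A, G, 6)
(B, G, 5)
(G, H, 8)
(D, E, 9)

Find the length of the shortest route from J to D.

19

Shortest distances from J:
J: 0
B: 2  (via J)
G: 7  (via B)
H: 15  (via G)
C: 16  (via G)
D: 19  (via C)
Shortest route: J → B → G → C → D = 19.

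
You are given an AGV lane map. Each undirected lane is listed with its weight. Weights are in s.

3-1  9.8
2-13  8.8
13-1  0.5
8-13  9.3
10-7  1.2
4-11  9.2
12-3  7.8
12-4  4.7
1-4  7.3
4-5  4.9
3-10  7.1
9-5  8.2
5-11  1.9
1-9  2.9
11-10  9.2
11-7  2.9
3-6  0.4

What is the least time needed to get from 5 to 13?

Shortest distances from 5:
5: 0
11: 1.9  (via 5)
7: 4.8  (via 11)
4: 4.9  (via 5)
10: 6  (via 7)
9: 8.2  (via 5)
12: 9.6  (via 4)
1: 11.1  (via 9)
13: 11.6  (via 1)
Shortest route: 5–9–1–13 = 11.6 s.

11.6 s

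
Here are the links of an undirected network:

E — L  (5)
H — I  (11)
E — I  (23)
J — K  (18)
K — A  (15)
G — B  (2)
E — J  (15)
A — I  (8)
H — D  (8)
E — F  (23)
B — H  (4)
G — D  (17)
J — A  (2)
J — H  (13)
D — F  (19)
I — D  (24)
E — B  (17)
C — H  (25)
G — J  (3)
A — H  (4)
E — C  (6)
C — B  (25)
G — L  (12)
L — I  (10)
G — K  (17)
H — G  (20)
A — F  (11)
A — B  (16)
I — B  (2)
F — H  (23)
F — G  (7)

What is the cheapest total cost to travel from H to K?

19

Enumerating some paths:
H - B - G - K: 4+2+17 = 23
H - A - K: 4+15 = 19
H - A - J - K: 4+2+18 = 24
Cheapest is H - A - K at 19.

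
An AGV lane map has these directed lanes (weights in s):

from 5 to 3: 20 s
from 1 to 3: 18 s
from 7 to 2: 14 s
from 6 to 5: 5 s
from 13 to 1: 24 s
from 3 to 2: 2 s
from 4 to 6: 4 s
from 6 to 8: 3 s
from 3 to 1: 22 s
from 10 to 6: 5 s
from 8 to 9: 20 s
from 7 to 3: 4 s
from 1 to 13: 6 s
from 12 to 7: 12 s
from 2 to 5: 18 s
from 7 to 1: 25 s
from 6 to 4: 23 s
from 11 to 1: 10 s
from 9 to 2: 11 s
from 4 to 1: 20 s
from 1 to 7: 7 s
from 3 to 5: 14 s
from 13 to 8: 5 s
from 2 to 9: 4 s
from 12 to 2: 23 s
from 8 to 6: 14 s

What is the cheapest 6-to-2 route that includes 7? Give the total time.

Best 6 to 7: 6 → 4 → 1 → 7 costing 50
Shortest 7→2: 7 → 3 → 2 = 6
Total via 7: 50 + 6 = 56 s.

56 s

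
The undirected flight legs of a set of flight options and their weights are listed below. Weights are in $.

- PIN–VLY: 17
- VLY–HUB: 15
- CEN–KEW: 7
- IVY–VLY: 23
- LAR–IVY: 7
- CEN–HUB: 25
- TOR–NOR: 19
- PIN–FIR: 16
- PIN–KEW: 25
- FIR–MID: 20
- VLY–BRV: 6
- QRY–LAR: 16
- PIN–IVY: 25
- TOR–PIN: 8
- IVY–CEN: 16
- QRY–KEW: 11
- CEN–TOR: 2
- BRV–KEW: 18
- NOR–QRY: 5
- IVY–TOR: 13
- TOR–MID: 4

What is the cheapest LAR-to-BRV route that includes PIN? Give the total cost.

Shortest LAR→PIN: LAR → IVY → TOR → PIN = 28
Best PIN to BRV: PIN → VLY → BRV costing 23
Total via PIN: 28 + 23 = $51.

$51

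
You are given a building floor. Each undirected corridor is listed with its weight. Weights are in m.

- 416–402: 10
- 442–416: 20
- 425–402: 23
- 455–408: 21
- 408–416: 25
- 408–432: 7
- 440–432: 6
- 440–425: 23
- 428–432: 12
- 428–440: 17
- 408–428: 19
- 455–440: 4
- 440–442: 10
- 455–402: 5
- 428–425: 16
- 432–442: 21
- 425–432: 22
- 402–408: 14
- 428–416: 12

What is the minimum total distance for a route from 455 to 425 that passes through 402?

Best 455 to 402: 455 → 402 costing 5
Shortest 402→425: 402 → 425 = 23
Total via 402: 5 + 23 = 28 m.

28 m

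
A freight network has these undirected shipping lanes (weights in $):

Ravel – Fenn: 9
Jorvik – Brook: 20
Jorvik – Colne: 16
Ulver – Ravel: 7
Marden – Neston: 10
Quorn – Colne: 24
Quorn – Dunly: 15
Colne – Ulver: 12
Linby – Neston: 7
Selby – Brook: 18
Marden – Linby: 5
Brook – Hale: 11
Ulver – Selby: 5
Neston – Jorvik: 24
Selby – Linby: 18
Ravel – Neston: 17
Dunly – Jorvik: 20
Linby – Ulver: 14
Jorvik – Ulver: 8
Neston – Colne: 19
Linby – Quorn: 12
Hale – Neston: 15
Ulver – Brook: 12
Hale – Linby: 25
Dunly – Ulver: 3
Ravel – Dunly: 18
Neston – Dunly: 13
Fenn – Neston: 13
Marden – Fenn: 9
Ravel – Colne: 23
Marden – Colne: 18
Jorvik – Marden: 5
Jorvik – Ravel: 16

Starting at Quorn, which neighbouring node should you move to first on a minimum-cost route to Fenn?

Linby

Enumerating some paths:
Quorn - Dunly - Ulver - Ravel - Fenn: 15+3+7+9 = 34
Quorn - Linby - Marden - Fenn: 12+5+9 = 26
Quorn - Linby - Neston - Marden - Fenn: 12+7+10+9 = 38
Quorn - Linby - Neston - Fenn: 12+7+13 = 32
Cheapest is Quorn - Linby - Marden - Fenn at $26.
So from Quorn the first move is to Linby.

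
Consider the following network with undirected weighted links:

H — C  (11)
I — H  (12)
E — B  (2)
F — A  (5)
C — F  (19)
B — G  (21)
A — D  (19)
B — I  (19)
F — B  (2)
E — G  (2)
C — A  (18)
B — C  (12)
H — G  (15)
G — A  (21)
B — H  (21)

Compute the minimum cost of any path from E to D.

Settle nodes by increasing distance from E:
E: 0
B: 2  (via E)
G: 2  (via E)
F: 4  (via B)
A: 9  (via F)
C: 14  (via B)
H: 17  (via G)
I: 21  (via B)
D: 28  (via A)
Shortest route: E → B → F → A → D = 28.

28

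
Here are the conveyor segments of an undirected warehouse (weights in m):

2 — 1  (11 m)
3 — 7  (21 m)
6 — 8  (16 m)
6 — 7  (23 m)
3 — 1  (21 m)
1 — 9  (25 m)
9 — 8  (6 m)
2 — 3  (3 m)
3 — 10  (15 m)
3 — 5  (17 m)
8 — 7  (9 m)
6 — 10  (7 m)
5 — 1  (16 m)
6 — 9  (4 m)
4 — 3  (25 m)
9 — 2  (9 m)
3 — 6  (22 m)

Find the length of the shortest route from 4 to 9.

Candidate routes:
4 → 3 → 10 → 6 → 9: 25+15+7+4 = 51
4 → 3 → 6 → 9: 25+22+4 = 51
4 → 3 → 2 → 9: 25+3+9 = 37
The minimum is 37 m via 4 → 3 → 2 → 9.

37 m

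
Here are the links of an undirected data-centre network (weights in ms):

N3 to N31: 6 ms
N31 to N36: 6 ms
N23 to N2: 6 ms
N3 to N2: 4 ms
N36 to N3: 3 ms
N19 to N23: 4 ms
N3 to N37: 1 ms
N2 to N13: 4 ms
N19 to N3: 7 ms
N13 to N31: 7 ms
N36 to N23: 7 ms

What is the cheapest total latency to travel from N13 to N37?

9 ms

Enumerating some paths:
N13 - N31 - N3 - N37: 7+6+1 = 14
N13 - N2 - N3 - N37: 4+4+1 = 9
Cheapest is N13 - N2 - N3 - N37 at 9 ms.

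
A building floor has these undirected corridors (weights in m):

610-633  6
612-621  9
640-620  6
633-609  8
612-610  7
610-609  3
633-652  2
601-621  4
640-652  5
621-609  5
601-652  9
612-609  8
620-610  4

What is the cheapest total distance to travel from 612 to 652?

15 m

Shortest distances from 612:
612: 0
610: 7  (via 612)
609: 8  (via 612)
621: 9  (via 612)
620: 11  (via 610)
601: 13  (via 621)
633: 13  (via 610)
652: 15  (via 633)
Shortest route: 612–610–633–652 = 15 m.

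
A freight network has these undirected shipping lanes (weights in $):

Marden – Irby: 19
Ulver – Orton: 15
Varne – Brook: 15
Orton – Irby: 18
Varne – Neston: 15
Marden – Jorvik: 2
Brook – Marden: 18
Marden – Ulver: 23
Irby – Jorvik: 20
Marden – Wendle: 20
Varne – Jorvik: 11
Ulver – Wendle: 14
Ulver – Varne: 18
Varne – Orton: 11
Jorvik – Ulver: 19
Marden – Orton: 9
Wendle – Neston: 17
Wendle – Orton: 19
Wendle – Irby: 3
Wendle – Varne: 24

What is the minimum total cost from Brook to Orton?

Enumerating some paths:
Brook–Varne–Orton: 15+11 = 26
Brook–Varne–Jorvik–Marden–Orton: 15+11+2+9 = 37
Brook–Marden–Orton: 18+9 = 27
Cheapest is Brook–Varne–Orton at $26.

$26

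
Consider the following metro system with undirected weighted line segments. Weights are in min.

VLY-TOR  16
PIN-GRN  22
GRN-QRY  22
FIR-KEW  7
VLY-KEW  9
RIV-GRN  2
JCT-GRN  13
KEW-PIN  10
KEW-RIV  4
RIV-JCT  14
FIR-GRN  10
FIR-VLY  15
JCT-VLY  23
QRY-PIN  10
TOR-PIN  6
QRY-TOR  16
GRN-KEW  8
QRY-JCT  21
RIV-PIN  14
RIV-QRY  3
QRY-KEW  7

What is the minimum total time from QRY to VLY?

16 min

Compare a few routes:
QRY–RIV–GRN–KEW–VLY: 3+2+8+9 = 22
QRY–KEW–FIR–VLY: 7+7+15 = 29
QRY–KEW–VLY: 7+9 = 16
Cheapest is QRY–KEW–VLY at 16 min.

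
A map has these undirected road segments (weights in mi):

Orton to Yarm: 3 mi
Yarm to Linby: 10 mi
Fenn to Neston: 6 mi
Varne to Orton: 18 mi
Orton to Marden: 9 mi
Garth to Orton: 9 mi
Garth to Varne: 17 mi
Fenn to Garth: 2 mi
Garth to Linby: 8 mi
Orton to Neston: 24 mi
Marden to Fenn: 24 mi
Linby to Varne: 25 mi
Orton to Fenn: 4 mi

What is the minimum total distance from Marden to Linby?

22 mi

Compare a few routes:
Marden → Orton → Yarm → Linby: 9+3+10 = 22
Marden → Orton → Garth → Linby: 9+9+8 = 26
Marden → Orton → Fenn → Garth → Linby: 9+4+2+8 = 23
The minimum is 22 mi via Marden → Orton → Yarm → Linby.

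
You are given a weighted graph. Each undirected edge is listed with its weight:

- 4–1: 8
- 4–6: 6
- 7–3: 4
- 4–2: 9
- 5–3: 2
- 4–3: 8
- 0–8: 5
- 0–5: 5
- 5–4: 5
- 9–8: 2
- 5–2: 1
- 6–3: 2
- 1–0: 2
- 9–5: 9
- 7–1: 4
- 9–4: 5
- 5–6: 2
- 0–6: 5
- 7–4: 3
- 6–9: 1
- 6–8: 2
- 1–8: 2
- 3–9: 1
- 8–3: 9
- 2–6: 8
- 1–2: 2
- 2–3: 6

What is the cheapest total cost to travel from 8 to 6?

2

Enumerating some paths:
8 - 6: 2 = 2
8 - 9 - 6: 2+1 = 3
The minimum is 2 via 8 - 6.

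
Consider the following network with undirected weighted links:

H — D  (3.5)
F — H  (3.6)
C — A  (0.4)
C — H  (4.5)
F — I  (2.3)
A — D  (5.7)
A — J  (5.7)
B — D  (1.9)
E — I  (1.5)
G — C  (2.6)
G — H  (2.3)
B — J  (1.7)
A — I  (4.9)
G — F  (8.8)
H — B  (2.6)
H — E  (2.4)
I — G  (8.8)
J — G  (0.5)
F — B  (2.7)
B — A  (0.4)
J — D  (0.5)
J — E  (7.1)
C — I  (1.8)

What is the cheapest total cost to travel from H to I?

Enumerating some paths:
H–B–A–C–I: 2.6+0.4+0.4+1.8 = 5.2
H–E–I: 2.4+1.5 = 3.9
Cheapest is H–E–I at 3.9.

3.9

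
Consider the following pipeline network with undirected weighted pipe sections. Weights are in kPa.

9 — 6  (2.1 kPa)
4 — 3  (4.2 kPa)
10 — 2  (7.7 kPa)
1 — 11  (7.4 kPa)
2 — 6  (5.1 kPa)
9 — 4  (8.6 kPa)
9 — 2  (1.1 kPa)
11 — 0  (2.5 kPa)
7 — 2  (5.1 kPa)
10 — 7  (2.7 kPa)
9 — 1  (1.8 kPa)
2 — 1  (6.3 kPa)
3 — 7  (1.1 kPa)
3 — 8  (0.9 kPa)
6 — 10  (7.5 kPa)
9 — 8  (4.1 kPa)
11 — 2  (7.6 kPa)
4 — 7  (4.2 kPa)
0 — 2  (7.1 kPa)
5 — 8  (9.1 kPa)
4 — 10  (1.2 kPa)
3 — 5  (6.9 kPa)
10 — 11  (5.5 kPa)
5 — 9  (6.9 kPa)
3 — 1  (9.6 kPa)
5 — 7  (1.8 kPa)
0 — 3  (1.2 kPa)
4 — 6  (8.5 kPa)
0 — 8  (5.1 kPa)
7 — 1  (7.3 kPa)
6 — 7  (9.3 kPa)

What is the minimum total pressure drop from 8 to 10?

Shortest distances from 8:
8: 0
3: 0.9  (via 8)
7: 2  (via 3)
0: 2.1  (via 3)
5: 3.8  (via 7)
9: 4.1  (via 8)
11: 4.6  (via 0)
10: 4.7  (via 7)
Shortest route: 8–3–7–10 = 4.7 kPa.

4.7 kPa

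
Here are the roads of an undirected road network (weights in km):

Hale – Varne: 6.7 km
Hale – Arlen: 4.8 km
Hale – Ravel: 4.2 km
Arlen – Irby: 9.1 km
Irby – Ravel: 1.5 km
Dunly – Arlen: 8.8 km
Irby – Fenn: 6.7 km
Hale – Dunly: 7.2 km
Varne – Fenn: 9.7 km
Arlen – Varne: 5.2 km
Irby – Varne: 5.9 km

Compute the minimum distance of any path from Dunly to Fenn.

Candidate routes:
Dunly–Hale–Ravel–Irby–Fenn: 7.2+4.2+1.5+6.7 = 19.6
Dunly–Arlen–Varne–Fenn: 8.8+5.2+9.7 = 23.7
Dunly–Hale–Varne–Fenn: 7.2+6.7+9.7 = 23.6
The minimum is 19.6 km via Dunly–Hale–Ravel–Irby–Fenn.

19.6 km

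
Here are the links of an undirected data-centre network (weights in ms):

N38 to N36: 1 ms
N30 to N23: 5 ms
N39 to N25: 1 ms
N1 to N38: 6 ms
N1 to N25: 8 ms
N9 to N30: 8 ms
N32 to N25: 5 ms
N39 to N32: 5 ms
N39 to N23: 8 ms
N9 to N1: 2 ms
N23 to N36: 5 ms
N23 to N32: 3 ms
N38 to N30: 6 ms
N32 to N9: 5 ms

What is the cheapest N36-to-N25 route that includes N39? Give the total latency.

14 ms

Best N36 to N39: N36 → N23 → N39 costing 13
Shortest N39→N25: N39 → N25 = 1
Total via N39: 13 + 1 = 14 ms.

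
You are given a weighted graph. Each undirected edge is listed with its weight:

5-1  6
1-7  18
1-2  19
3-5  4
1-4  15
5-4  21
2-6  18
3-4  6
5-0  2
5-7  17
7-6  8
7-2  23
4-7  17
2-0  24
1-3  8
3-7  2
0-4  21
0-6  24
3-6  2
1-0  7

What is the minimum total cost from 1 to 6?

Settle nodes by increasing distance from 1:
1: 0
5: 6  (via 1)
0: 7  (via 1)
3: 8  (via 1)
6: 10  (via 3)
Shortest route: 1 → 3 → 6 = 10.

10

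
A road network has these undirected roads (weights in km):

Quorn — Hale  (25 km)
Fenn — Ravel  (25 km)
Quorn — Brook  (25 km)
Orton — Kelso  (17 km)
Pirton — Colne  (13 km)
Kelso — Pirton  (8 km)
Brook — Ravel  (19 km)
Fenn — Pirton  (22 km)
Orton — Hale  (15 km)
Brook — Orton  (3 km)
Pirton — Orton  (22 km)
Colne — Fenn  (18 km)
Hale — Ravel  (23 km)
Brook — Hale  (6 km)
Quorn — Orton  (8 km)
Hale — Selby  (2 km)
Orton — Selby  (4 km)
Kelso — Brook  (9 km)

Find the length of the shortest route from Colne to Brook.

30 km

Settle nodes by increasing distance from Colne:
Colne: 0
Pirton: 13  (via Colne)
Fenn: 18  (via Colne)
Kelso: 21  (via Pirton)
Brook: 30  (via Kelso)
Shortest route: Colne → Pirton → Kelso → Brook = 30 km.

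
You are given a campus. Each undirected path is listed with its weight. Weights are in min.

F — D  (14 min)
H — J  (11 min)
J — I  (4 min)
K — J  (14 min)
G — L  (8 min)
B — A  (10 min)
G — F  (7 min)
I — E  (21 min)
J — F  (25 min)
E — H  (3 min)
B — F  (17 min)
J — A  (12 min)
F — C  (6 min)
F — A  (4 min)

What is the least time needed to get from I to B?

Settle nodes by increasing distance from I:
I: 0
J: 4  (via I)
H: 15  (via J)
A: 16  (via J)
E: 18  (via H)
K: 18  (via J)
F: 20  (via A)
B: 26  (via A)
Shortest route: I–J–A–B = 26 min.

26 min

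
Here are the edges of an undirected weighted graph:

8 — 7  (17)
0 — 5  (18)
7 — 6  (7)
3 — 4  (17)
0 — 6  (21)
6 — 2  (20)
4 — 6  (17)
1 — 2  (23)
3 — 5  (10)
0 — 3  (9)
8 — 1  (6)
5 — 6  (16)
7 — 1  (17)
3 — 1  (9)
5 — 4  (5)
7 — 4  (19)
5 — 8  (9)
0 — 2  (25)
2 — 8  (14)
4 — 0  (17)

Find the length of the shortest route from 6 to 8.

24

Compare a few routes:
6 → 5 → 8: 16+9 = 25
6 → 7 → 8: 7+17 = 24
The minimum is 24 via 6 → 7 → 8.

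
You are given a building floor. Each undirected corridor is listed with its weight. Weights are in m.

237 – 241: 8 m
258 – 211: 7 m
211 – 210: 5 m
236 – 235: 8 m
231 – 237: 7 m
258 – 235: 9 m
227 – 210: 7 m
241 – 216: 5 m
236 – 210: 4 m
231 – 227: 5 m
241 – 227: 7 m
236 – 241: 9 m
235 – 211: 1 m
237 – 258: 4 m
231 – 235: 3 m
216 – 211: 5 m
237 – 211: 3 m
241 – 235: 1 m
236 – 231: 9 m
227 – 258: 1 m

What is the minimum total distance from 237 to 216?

8 m

Candidate routes:
237–211–216: 3+5 = 8
237–241–235–211–216: 8+1+1+5 = 15
237–211–235–241–216: 3+1+1+5 = 10
237–241–216: 8+5 = 13
The minimum is 8 m via 237–211–216.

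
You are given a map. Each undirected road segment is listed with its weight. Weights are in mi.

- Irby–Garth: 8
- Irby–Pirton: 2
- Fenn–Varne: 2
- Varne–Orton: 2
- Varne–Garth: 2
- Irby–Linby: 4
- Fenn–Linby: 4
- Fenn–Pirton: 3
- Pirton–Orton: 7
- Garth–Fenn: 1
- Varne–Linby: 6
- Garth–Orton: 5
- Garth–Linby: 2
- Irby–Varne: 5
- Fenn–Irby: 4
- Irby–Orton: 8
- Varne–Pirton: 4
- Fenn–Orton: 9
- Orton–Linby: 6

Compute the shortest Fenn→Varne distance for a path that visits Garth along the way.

Shortest Fenn→Garth: Fenn–Garth = 1
Shortest Garth→Varne: Garth–Varne = 2
Total via Garth: 1 + 2 = 3 mi.

3 mi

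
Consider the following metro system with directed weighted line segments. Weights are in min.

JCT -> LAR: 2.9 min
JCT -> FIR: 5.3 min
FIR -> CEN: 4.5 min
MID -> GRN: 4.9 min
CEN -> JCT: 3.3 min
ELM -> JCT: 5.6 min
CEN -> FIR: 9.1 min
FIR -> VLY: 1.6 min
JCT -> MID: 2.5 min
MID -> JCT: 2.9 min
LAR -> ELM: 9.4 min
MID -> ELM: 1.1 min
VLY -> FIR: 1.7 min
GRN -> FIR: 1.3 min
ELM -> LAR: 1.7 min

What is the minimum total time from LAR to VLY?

Running Dijkstra from LAR:
LAR: 0
ELM: 9.4  (via LAR)
JCT: 15  (via ELM)
MID: 17.5  (via JCT)
FIR: 20.3  (via JCT)
VLY: 21.9  (via FIR)
Shortest route: LAR → ELM → JCT → FIR → VLY = 21.9 min.

21.9 min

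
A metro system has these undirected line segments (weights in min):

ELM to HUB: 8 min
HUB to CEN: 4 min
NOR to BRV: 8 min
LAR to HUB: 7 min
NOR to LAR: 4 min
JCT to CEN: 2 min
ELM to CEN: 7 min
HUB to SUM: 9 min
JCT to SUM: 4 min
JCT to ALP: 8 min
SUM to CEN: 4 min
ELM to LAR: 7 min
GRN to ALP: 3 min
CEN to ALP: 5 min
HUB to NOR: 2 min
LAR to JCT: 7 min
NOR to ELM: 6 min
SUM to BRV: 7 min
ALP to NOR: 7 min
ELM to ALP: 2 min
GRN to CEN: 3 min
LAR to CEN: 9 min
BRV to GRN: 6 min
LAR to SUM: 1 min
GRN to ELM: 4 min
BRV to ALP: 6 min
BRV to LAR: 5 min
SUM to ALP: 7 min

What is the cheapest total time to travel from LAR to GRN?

8 min

Enumerating some paths:
LAR - SUM - CEN - GRN: 1+4+3 = 8
LAR - SUM - JCT - CEN - GRN: 1+4+2+3 = 10
Cheapest is LAR - SUM - CEN - GRN at 8 min.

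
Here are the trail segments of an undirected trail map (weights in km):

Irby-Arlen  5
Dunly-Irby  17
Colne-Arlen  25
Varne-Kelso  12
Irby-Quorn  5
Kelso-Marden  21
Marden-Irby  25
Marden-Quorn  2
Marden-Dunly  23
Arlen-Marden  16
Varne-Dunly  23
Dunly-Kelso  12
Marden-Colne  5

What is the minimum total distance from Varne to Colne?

Compare a few routes:
Varne - Kelso - Marden - Colne: 12+21+5 = 38
Varne - Dunly - Marden - Colne: 23+23+5 = 51
The minimum is 38 km via Varne - Kelso - Marden - Colne.

38 km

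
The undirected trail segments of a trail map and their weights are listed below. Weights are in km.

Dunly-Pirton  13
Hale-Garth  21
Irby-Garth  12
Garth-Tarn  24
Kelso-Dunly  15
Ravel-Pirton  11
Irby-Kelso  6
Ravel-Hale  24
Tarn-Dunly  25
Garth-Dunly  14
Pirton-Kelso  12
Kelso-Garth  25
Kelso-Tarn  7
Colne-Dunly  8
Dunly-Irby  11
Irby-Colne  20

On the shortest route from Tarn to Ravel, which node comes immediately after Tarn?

Candidate routes:
Tarn - Kelso - Dunly - Pirton - Ravel: 7+15+13+11 = 46
Tarn - Kelso - Pirton - Ravel: 7+12+11 = 30
Cheapest is Tarn - Kelso - Pirton - Ravel at 30 km.
So from Tarn the first move is to Kelso.

Kelso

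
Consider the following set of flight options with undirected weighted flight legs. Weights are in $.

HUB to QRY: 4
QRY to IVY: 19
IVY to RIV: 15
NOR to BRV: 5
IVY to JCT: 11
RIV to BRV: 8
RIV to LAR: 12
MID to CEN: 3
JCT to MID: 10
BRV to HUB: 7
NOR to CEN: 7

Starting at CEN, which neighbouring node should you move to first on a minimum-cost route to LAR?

Enumerating some paths:
CEN → NOR → BRV → RIV → LAR: 7+5+8+12 = 32
CEN → MID → JCT → IVY → RIV → LAR: 3+10+11+15+12 = 51
Cheapest is CEN → NOR → BRV → RIV → LAR at $32.
So from CEN the first move is to NOR.

NOR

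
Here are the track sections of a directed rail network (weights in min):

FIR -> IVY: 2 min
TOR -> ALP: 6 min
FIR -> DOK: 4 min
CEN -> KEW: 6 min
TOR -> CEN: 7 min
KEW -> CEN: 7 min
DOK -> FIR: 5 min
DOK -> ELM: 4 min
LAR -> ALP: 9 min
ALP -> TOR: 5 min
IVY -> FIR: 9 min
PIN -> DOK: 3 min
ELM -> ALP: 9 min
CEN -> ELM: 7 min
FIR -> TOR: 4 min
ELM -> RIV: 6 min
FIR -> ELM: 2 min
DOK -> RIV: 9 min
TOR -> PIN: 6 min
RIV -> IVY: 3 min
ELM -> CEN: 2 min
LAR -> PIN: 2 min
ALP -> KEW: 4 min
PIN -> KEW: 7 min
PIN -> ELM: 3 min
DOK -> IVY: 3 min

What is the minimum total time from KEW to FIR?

32 min

Running Dijkstra from KEW:
KEW: 0
CEN: 7  (via KEW)
ELM: 14  (via CEN)
RIV: 20  (via ELM)
IVY: 23  (via RIV)
ALP: 23  (via ELM)
TOR: 28  (via ALP)
FIR: 32  (via IVY)
Shortest route: KEW → CEN → ELM → RIV → IVY → FIR = 32 min.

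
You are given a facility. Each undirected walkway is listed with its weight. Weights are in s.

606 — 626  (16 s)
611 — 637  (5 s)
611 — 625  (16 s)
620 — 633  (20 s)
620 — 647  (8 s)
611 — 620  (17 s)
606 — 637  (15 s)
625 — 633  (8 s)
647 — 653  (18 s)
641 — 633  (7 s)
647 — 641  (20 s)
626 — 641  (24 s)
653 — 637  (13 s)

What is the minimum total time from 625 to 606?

36 s

Candidate routes:
625–611–637–606: 16+5+15 = 36
625–633–641–626–606: 8+7+24+16 = 55
The minimum is 36 s via 625–611–637–606.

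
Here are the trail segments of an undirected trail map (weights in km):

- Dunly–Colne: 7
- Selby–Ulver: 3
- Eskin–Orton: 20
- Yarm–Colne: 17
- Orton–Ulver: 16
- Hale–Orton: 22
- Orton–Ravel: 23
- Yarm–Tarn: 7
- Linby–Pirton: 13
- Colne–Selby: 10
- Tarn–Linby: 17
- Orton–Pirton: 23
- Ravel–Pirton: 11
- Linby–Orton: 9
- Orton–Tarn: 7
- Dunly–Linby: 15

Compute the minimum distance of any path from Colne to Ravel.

Running Dijkstra from Colne:
Colne: 0
Dunly: 7  (via Colne)
Selby: 10  (via Colne)
Ulver: 13  (via Selby)
Yarm: 17  (via Colne)
Linby: 22  (via Dunly)
Tarn: 24  (via Yarm)
Orton: 29  (via Ulver)
Pirton: 35  (via Linby)
Ravel: 46  (via Pirton)
Shortest route: Colne–Dunly–Linby–Pirton–Ravel = 46 km.

46 km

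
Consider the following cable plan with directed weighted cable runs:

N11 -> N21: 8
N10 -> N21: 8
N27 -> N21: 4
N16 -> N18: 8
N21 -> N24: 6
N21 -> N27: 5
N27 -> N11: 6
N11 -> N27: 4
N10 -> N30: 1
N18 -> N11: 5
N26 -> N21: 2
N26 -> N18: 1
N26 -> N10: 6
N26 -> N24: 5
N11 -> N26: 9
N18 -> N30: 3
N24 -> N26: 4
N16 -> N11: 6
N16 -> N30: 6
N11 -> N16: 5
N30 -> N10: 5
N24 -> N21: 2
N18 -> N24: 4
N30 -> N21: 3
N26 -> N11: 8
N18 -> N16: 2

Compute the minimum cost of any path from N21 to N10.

16

Shortest distances from N21:
N21: 0
N27: 5  (via N21)
N24: 6  (via N21)
N26: 10  (via N24)
N18: 11  (via N26)
N11: 11  (via N27)
N16: 13  (via N18)
N30: 14  (via N18)
N10: 16  (via N26)
Shortest route: N21–N24–N26–N10 = 16.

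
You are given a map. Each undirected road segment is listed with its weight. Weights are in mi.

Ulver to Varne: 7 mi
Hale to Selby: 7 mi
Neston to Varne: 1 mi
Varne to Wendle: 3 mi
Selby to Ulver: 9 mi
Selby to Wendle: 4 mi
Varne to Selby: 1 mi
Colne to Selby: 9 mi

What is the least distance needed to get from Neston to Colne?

11 mi

Settle nodes by increasing distance from Neston:
Neston: 0
Varne: 1  (via Neston)
Selby: 2  (via Varne)
Wendle: 4  (via Varne)
Ulver: 8  (via Varne)
Hale: 9  (via Selby)
Colne: 11  (via Selby)
Shortest route: Neston–Varne–Selby–Colne = 11 mi.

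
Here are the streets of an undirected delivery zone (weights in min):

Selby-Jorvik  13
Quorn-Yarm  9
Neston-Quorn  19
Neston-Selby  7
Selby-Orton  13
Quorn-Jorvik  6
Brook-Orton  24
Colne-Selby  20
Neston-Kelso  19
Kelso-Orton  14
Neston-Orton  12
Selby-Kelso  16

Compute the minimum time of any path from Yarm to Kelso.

44 min

Shortest distances from Yarm:
Yarm: 0
Quorn: 9  (via Yarm)
Jorvik: 15  (via Quorn)
Selby: 28  (via Jorvik)
Neston: 28  (via Quorn)
Orton: 40  (via Neston)
Kelso: 44  (via Selby)
Shortest route: Yarm → Quorn → Jorvik → Selby → Kelso = 44 min.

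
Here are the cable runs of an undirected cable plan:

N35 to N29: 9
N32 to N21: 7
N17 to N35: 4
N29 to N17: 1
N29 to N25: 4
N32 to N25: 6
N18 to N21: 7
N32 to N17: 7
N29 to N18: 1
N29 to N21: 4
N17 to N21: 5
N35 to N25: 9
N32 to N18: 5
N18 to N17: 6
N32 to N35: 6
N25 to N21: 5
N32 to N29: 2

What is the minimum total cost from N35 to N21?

9

Candidate routes:
N35–N17–N21: 4+5 = 9
N35–N17–N29–N18–N21: 4+1+1+7 = 13
N35–N32–N29–N21: 6+2+4 = 12
N35–N32–N21: 6+7 = 13
Cheapest is N35–N17–N21 at 9.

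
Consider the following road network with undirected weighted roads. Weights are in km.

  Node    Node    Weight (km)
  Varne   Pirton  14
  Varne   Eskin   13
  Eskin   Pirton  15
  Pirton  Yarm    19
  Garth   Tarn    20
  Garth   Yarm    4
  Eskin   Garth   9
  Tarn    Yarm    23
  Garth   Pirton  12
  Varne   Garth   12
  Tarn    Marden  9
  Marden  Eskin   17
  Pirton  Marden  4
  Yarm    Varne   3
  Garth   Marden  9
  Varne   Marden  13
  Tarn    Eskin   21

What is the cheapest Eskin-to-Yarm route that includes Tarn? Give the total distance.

43 km

Best Eskin to Tarn: Eskin–Tarn costing 21
Best Tarn to Yarm: Tarn–Marden–Garth–Yarm costing 22
Total via Tarn: 21 + 22 = 43 km.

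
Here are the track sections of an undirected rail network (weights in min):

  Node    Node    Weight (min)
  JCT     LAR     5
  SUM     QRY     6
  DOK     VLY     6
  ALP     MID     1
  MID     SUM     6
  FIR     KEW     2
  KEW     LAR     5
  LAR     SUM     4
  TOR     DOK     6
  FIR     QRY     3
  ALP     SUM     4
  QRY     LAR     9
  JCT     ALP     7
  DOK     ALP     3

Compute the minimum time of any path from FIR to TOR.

22 min

Compare a few routes:
FIR–KEW–LAR–SUM–ALP–DOK–TOR: 2+5+4+4+3+6 = 24
FIR–QRY–SUM–ALP–DOK–TOR: 3+6+4+3+6 = 22
Cheapest is FIR–QRY–SUM–ALP–DOK–TOR at 22 min.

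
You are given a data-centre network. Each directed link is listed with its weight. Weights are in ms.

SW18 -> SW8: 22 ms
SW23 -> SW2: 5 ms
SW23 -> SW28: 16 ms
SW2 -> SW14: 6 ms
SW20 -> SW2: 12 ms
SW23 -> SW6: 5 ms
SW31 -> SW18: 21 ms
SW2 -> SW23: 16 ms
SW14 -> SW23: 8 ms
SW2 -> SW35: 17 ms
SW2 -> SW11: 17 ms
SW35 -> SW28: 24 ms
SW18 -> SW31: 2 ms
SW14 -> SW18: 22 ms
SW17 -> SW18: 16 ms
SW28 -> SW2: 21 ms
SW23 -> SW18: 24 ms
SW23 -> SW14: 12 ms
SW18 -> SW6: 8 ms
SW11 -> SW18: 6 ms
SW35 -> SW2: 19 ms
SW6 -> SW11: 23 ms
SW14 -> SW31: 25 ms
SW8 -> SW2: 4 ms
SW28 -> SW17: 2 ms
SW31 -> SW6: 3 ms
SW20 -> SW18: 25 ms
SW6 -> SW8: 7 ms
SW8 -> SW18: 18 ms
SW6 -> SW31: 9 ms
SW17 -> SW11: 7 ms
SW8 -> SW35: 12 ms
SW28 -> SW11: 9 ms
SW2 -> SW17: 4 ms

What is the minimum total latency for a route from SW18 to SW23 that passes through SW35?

Shortest SW18→SW35: SW18 → SW31 → SW6 → SW8 → SW35 = 24
Shortest SW35→SW23: SW35 → SW2 → SW14 → SW23 = 33
Total via SW35: 24 + 33 = 57 ms.

57 ms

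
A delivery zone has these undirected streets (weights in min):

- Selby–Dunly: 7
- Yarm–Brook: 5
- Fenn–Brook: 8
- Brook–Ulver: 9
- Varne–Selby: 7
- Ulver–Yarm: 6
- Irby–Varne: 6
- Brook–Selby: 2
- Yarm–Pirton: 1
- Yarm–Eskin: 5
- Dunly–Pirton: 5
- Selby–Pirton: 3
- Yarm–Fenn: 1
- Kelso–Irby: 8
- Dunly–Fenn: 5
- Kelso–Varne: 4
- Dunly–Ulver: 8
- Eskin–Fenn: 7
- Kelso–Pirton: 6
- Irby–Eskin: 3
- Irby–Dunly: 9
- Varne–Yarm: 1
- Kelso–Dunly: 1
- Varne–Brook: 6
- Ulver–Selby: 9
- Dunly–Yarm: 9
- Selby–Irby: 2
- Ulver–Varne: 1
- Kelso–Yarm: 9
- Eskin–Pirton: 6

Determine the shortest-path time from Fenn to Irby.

7 min

Settle nodes by increasing distance from Fenn:
Fenn: 0
Yarm: 1  (via Fenn)
Pirton: 2  (via Yarm)
Varne: 2  (via Yarm)
Ulver: 3  (via Varne)
Selby: 5  (via Pirton)
Dunly: 5  (via Fenn)
Kelso: 6  (via Varne)
Brook: 6  (via Yarm)
Eskin: 6  (via Yarm)
Irby: 7  (via Selby)
Shortest route: Fenn → Yarm → Pirton → Selby → Irby = 7 min.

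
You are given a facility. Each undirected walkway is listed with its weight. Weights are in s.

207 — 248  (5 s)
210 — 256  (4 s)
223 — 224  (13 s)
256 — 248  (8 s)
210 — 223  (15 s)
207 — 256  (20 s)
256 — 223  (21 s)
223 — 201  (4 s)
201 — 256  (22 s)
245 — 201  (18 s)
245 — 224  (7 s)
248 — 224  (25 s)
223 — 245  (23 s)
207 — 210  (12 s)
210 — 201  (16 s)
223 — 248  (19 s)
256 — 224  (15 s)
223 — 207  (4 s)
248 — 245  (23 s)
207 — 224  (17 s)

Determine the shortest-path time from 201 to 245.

Settle nodes by increasing distance from 201:
201: 0
223: 4  (via 201)
207: 8  (via 223)
248: 13  (via 207)
210: 16  (via 201)
224: 17  (via 223)
245: 18  (via 201)
Shortest route: 201 → 245 = 18 s.

18 s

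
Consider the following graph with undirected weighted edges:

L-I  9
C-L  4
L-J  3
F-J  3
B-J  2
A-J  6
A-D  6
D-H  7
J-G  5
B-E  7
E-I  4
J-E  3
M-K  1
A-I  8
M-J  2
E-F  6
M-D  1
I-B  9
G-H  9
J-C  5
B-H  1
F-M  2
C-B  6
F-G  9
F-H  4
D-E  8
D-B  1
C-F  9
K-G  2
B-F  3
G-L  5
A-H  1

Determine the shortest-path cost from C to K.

8

Settle nodes by increasing distance from C:
C: 0
L: 4  (via C)
J: 5  (via C)
B: 6  (via C)
D: 7  (via B)
H: 7  (via B)
M: 7  (via J)
A: 8  (via H)
E: 8  (via J)
F: 8  (via J)
K: 8  (via M)
Shortest route: C–J–M–K = 8.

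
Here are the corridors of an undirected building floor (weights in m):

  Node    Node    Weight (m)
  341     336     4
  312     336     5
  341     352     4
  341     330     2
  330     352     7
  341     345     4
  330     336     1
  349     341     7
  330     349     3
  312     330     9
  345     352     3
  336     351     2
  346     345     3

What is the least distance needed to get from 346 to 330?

9 m

Compare a few routes:
346 → 345 → 341 → 330: 3+4+2 = 9
346 → 345 → 341 → 336 → 330: 3+4+4+1 = 12
346 → 345 → 352 → 330: 3+3+7 = 13
346 → 345 → 352 → 341 → 330: 3+3+4+2 = 12
Cheapest is 346 → 345 → 341 → 330 at 9 m.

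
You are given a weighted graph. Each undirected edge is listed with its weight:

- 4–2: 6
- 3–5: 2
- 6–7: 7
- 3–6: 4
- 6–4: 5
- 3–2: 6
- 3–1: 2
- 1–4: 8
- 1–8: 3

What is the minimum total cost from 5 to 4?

11

Compare a few routes:
5–3–6–4: 2+4+5 = 11
5–3–1–4: 2+2+8 = 12
Cheapest is 5–3–6–4 at 11.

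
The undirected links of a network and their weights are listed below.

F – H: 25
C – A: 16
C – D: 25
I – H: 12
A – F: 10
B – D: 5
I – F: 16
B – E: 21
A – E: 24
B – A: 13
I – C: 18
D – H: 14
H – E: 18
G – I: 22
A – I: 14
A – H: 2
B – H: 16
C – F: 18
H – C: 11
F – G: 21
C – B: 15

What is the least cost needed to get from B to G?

44

Candidate routes:
B - A - H - I - G: 13+2+12+22 = 49
B - A - F - G: 13+10+21 = 44
B - A - I - G: 13+14+22 = 49
Cheapest is B - A - F - G at 44.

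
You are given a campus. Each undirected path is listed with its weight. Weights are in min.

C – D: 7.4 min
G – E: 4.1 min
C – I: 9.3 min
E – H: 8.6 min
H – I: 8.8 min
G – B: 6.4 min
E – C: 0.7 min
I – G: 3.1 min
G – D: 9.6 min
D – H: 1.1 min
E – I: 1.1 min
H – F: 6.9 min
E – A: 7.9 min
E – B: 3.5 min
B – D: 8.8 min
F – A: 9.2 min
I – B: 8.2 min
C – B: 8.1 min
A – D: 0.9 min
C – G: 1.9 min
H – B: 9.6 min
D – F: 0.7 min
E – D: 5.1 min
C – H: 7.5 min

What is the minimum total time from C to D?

5.8 min

Settle nodes by increasing distance from C:
C: 0
E: 0.7  (via C)
I: 1.8  (via E)
G: 1.9  (via C)
B: 4.2  (via E)
D: 5.8  (via E)
Shortest route: C → E → D = 5.8 min.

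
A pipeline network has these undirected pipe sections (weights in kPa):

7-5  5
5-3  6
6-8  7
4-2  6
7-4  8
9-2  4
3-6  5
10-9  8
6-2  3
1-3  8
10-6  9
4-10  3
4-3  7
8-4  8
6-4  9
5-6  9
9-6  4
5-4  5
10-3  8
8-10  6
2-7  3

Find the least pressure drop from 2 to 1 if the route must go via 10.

Best 2 to 10: 2 → 4 → 10 costing 9
Best 10 to 1: 10 → 3 → 1 costing 16
Total via 10: 9 + 16 = 25 kPa.

25 kPa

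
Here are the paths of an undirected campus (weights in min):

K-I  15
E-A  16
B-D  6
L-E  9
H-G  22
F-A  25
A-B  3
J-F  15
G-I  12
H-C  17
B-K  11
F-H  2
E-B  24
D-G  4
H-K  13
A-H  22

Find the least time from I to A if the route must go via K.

Best I to K: I → K costing 15
Shortest K→A: K → B → A = 14
Total via K: 15 + 14 = 29 min.

29 min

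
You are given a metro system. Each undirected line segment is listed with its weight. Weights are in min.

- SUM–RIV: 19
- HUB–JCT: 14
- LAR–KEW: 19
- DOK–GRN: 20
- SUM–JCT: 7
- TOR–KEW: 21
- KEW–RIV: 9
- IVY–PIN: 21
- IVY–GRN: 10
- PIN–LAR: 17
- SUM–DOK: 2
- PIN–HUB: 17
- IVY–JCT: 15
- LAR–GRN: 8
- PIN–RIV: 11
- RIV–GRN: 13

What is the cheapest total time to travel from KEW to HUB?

Shortest distances from KEW:
KEW: 0
RIV: 9  (via KEW)
LAR: 19  (via KEW)
PIN: 20  (via RIV)
TOR: 21  (via KEW)
GRN: 22  (via RIV)
SUM: 28  (via RIV)
DOK: 30  (via SUM)
IVY: 32  (via GRN)
JCT: 35  (via SUM)
HUB: 37  (via PIN)
Shortest route: KEW → RIV → PIN → HUB = 37 min.

37 min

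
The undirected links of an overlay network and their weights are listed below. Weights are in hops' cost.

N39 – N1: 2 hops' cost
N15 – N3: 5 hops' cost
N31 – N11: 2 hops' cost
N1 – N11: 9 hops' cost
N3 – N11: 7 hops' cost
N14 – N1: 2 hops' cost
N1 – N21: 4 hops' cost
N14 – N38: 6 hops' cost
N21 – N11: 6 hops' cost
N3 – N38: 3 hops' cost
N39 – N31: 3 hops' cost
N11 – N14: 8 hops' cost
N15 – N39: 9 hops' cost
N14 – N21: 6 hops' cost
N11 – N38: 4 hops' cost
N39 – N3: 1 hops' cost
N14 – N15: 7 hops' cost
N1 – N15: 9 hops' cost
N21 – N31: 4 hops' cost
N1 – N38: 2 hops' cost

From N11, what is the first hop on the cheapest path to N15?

N31

Candidate routes:
N11–N38–N3–N15: 4+3+5 = 12
N11–N31–N39–N3–N15: 2+3+1+5 = 11
Cheapest is N11–N31–N39–N3–N15 at 11 hops' cost.
So from N11 the first move is to N31.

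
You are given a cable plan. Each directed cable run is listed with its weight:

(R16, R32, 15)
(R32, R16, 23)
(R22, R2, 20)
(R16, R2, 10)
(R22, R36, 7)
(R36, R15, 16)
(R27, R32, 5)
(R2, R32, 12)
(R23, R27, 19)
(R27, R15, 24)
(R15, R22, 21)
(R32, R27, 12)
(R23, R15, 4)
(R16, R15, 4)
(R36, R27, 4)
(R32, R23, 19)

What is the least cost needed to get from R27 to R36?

Settle nodes by increasing distance from R27:
R27: 0
R32: 5  (via R27)
R23: 24  (via R32)
R15: 24  (via R27)
R16: 28  (via R32)
R2: 38  (via R16)
R22: 45  (via R15)
R36: 52  (via R22)
Shortest route: R27–R15–R22–R36 = 52.

52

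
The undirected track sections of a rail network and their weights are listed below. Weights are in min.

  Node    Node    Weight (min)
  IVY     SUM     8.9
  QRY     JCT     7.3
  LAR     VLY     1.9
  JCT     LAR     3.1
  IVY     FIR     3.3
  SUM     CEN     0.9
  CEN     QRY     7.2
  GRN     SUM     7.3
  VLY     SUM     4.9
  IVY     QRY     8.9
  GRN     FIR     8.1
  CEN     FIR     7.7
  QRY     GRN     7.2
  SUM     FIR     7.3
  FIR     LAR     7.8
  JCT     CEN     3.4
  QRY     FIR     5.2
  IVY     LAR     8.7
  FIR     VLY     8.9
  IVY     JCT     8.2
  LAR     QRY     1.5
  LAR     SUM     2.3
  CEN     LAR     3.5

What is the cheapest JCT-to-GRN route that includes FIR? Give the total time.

Shortest JCT→FIR: JCT–LAR–QRY–FIR = 9.8
Shortest FIR→GRN: FIR–GRN = 8.1
Total via FIR: 9.8 + 8.1 = 17.9 min.

17.9 min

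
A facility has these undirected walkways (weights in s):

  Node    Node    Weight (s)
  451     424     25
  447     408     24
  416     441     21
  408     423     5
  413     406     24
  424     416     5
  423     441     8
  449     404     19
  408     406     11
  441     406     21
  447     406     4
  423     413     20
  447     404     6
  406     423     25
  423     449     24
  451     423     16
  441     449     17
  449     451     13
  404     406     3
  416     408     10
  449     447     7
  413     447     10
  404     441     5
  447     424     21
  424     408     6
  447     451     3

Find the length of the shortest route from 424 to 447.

21 s

Enumerating some paths:
424 - 408 - 423 - 441 - 404 - 447: 6+5+8+5+6 = 30
424 - 451 - 447: 25+3 = 28
424 - 447: 21 = 21
424 - 408 - 406 - 404 - 447: 6+11+3+6 = 26
Cheapest is 424 - 447 at 21 s.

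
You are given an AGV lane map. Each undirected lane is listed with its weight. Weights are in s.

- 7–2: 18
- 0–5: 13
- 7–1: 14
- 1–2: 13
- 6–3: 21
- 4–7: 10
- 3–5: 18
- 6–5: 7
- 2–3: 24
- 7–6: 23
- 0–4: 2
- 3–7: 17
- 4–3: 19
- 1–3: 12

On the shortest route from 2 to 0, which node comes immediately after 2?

7

Compare a few routes:
2 → 1 → 7 → 4 → 0: 13+14+10+2 = 39
2 → 3 → 4 → 0: 24+19+2 = 45
2 → 7 → 4 → 0: 18+10+2 = 30
The minimum is 30 s via 2 → 7 → 4 → 0.
So from 2 the first move is to 7.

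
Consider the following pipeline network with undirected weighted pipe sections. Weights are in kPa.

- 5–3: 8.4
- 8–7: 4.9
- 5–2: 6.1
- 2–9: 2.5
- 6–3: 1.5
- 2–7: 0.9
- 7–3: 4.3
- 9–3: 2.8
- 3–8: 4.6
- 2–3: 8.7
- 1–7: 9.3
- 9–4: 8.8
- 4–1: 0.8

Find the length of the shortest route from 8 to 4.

15 kPa

Compare a few routes:
8–3–9–4: 4.6+2.8+8.8 = 16.2
8–7–1–4: 4.9+9.3+0.8 = 15
8–7–2–9–4: 4.9+0.9+2.5+8.8 = 17.1
The minimum is 15 kPa via 8–7–1–4.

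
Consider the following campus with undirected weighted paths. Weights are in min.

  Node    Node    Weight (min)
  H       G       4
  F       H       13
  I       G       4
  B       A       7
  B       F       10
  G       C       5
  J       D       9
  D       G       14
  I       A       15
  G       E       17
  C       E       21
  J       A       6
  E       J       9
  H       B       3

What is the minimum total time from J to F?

23 min

Running Dijkstra from J:
J: 0
A: 6  (via J)
D: 9  (via J)
E: 9  (via J)
B: 13  (via A)
H: 16  (via B)
G: 20  (via H)
I: 21  (via A)
F: 23  (via B)
Shortest route: J → A → B → F = 23 min.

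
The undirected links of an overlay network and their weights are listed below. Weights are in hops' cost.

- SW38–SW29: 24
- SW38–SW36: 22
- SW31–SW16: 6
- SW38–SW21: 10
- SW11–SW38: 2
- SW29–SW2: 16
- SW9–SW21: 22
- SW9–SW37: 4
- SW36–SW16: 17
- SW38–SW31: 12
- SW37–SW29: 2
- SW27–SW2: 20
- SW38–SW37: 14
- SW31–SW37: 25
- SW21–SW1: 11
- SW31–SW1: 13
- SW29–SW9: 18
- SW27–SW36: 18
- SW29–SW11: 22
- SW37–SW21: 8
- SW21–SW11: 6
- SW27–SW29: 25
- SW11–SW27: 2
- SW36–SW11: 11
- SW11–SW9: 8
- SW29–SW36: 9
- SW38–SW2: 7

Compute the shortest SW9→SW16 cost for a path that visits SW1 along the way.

42 hops' cost

Best SW9 to SW1: SW9 → SW37 → SW21 → SW1 costing 23
Shortest SW1→SW16: SW1 → SW31 → SW16 = 19
Total via SW1: 23 + 19 = 42 hops' cost.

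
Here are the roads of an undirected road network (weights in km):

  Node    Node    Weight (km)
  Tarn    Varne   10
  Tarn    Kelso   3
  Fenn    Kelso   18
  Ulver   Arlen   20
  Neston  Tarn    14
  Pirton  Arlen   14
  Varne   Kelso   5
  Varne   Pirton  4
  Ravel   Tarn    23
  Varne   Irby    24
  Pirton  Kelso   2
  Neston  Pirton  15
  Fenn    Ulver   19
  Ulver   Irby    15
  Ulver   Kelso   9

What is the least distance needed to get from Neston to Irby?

41 km

Compare a few routes:
Neston → Pirton → Varne → Irby: 15+4+24 = 43
Neston → Tarn → Kelso → Varne → Irby: 14+3+5+24 = 46
Neston → Tarn → Kelso → Ulver → Irby: 14+3+9+15 = 41
The minimum is 41 km via Neston → Tarn → Kelso → Ulver → Irby.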